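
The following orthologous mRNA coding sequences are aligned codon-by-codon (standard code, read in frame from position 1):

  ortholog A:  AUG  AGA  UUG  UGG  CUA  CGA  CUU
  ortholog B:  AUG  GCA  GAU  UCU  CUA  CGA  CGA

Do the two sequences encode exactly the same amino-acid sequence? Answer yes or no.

Codon 1: AUG Met / AUG Met — identical.
Codon 2: AGA Arg / GCA Ala — nonsynonymous.
Codon 3: UUG Leu / GAU Asp — nonsynonymous.
Codon 4: UGG Trp / UCU Ser — nonsynonymous.
Codon 5: CUA Leu / CUA Leu — identical.
Codon 6: CGA Arg / CGA Arg — identical.
Codon 7: CUU Leu / CGA Arg — nonsynonymous.
Nonsynonymous differences: 4 → different protein.

no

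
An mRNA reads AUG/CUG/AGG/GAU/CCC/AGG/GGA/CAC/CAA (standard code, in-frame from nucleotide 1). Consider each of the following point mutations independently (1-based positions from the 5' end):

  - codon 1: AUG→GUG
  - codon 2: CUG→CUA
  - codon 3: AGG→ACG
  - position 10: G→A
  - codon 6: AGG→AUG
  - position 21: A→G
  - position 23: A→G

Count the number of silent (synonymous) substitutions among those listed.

2

Codon 1: AUG (Met) → GUG (Val) — missense.
Codon 2: CUG (Leu) → CUA (Leu) — synonymous.
Codon 3: AGG (Arg) → ACG (Thr) — missense.
Codon 4: GAU (Asp) → AAU (Asn) — missense.
Codon 6: AGG (Arg) → AUG (Met) — missense.
Codon 7: GGA (Gly) → GGG (Gly) — synonymous.
Codon 8: CAC (His) → CGC (Arg) — missense.
Synonymous: 2 of 7.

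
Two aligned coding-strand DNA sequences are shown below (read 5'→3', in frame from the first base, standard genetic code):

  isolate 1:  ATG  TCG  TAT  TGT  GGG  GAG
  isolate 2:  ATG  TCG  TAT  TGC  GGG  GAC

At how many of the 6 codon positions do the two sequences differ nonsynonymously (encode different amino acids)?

Codon 1: ATG Met / ATG Met — identical.
Codon 2: TCG Ser / TCG Ser — identical.
Codon 3: TAT Tyr / TAT Tyr — identical.
Codon 4: TGT Cys / TGC Cys — synonymous.
Codon 5: GGG Gly / GGG Gly — identical.
Codon 6: GAG Glu / GAC Asp — nonsynonymous.
Nonsynonymous differences: 1.

1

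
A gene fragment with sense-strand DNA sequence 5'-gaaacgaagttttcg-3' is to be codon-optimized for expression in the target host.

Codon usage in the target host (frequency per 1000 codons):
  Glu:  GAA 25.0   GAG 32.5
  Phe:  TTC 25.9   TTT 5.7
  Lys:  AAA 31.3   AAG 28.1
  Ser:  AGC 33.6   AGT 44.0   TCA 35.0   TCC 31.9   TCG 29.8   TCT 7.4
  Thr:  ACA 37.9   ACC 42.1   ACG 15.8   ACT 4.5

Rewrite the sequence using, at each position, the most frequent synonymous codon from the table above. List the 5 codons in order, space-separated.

Codon 1 (Glu): best is GAG at 32.5.
Codon 2 (Thr): best is ACC at 42.1.
Codon 3 (Lys): best is AAA at 31.3.
Codon 4 (Phe): best is TTC at 25.9.
Codon 5 (Ser): best is AGT at 44.0.

GAG ACC AAA TTC AGT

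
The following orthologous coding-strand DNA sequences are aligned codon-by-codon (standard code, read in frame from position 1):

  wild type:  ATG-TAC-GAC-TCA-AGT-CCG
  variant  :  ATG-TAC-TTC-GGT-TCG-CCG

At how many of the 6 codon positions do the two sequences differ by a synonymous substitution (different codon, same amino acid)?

Codon 1: ATG Met / ATG Met — identical.
Codon 2: TAC Tyr / TAC Tyr — identical.
Codon 3: GAC Asp / TTC Phe — nonsynonymous.
Codon 4: TCA Ser / GGT Gly — nonsynonymous.
Codon 5: AGT Ser / TCG Ser — synonymous.
Codon 6: CCG Pro / CCG Pro — identical.
Synonymous differences: 1.

1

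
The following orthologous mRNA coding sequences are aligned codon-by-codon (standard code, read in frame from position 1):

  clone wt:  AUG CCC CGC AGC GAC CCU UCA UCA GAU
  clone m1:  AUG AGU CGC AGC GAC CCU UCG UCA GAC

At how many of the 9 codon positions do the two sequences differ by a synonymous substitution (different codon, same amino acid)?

2

Codon 1: AUG Met / AUG Met — identical.
Codon 2: CCC Pro / AGU Ser — nonsynonymous.
Codon 3: CGC Arg / CGC Arg — identical.
Codon 4: AGC Ser / AGC Ser — identical.
Codon 5: GAC Asp / GAC Asp — identical.
Codon 6: CCU Pro / CCU Pro — identical.
Codon 7: UCA Ser / UCG Ser — synonymous.
Codon 8: UCA Ser / UCA Ser — identical.
Codon 9: GAU Asp / GAC Asp — synonymous.
Synonymous differences: 2.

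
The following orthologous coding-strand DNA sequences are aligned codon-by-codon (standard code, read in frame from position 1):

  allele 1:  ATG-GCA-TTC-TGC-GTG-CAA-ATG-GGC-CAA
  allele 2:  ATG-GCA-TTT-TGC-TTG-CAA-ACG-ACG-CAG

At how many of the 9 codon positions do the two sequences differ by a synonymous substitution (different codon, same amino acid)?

Codon 1: ATG Met / ATG Met — identical.
Codon 2: GCA Ala / GCA Ala — identical.
Codon 3: TTC Phe / TTT Phe — synonymous.
Codon 4: TGC Cys / TGC Cys — identical.
Codon 5: GTG Val / TTG Leu — nonsynonymous.
Codon 6: CAA Gln / CAA Gln — identical.
Codon 7: ATG Met / ACG Thr — nonsynonymous.
Codon 8: GGC Gly / ACG Thr — nonsynonymous.
Codon 9: CAA Gln / CAG Gln — synonymous.
Synonymous differences: 2.

2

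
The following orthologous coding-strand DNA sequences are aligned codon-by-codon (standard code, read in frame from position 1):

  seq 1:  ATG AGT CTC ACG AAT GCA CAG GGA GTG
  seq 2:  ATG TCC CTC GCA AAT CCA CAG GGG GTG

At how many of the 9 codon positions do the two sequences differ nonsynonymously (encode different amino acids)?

Codon 1: ATG Met / ATG Met — identical.
Codon 2: AGT Ser / TCC Ser — synonymous.
Codon 3: CTC Leu / CTC Leu — identical.
Codon 4: ACG Thr / GCA Ala — nonsynonymous.
Codon 5: AAT Asn / AAT Asn — identical.
Codon 6: GCA Ala / CCA Pro — nonsynonymous.
Codon 7: CAG Gln / CAG Gln — identical.
Codon 8: GGA Gly / GGG Gly — synonymous.
Codon 9: GTG Val / GTG Val — identical.
Nonsynonymous differences: 2.

2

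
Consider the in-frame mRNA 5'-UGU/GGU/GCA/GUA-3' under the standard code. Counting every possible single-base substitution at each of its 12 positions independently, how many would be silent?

10

Codon 1 (UGU, Cys): 1 synonymous substitution.
Codon 2 (GGU, Gly): 3 synonymous substitutions.
Codon 3 (GCA, Ala): 3 synonymous substitutions.
Codon 4 (GUA, Val): 3 synonymous substitutions.
Total: 1 + 3 + 3 + 3 = 10.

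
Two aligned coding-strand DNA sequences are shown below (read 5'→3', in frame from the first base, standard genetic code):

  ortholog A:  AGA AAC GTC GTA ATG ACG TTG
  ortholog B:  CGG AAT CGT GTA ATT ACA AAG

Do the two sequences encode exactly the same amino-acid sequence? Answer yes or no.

Codon 1: AGA Arg / CGG Arg — synonymous.
Codon 2: AAC Asn / AAT Asn — synonymous.
Codon 3: GTC Val / CGT Arg — nonsynonymous.
Codon 4: GTA Val / GTA Val — identical.
Codon 5: ATG Met / ATT Ile — nonsynonymous.
Codon 6: ACG Thr / ACA Thr — synonymous.
Codon 7: TTG Leu / AAG Lys — nonsynonymous.
Nonsynonymous differences: 3 → different protein.

no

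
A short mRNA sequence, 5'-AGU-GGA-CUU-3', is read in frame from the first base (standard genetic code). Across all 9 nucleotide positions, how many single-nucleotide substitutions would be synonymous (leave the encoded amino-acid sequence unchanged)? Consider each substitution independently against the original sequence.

7

Codon 1 (AGU, Ser): 1 synonymous substitution.
Codon 2 (GGA, Gly): 3 synonymous substitutions.
Codon 3 (CUU, Leu): 3 synonymous substitutions.
Total: 1 + 3 + 3 = 7.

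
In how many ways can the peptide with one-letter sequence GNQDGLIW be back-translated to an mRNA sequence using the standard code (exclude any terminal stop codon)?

2304

Gly: 4 codons.
Asn: 2 codons.
Gln: 2 codons.
Asp: 2 codons.
Gly: 4 codons.
Leu: 6 codons.
Ile: 3 codons.
Trp: 1 codon.
4 × 2 × 2 × 2 × 4 × 6 × 3 × 1 = 2304.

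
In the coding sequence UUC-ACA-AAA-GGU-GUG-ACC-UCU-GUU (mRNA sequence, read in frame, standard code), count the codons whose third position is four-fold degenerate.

6

Codon 1 UUC (Phe): third position 2-fold.
Codon 2 ACA (Thr): third position 4-fold.
Codon 3 AAA (Lys): third position 2-fold.
Codon 4 GGU (Gly): third position 4-fold.
Codon 5 GUG (Val): third position 4-fold.
Codon 6 ACC (Thr): third position 4-fold.
Codon 7 UCU (Ser): third position 4-fold.
Codon 8 GUU (Val): third position 4-fold.
Four-fold degenerate third positions: 6.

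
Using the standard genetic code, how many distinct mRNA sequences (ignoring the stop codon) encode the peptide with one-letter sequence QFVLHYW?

384

Gln: 2 codons.
Phe: 2 codons.
Val: 4 codons.
Leu: 6 codons.
His: 2 codons.
Tyr: 2 codons.
Trp: 1 codon.
2 × 2 × 4 × 6 × 2 × 2 × 1 = 384.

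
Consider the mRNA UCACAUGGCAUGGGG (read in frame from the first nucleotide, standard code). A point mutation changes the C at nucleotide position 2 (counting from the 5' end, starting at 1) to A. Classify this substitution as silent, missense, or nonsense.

nonsense

Position 2 falls in codon 1: UCA → Ser.
After the substitution the codon is UAA → Stop.
The new codon is a stop codon, so this is a nonsense mutation.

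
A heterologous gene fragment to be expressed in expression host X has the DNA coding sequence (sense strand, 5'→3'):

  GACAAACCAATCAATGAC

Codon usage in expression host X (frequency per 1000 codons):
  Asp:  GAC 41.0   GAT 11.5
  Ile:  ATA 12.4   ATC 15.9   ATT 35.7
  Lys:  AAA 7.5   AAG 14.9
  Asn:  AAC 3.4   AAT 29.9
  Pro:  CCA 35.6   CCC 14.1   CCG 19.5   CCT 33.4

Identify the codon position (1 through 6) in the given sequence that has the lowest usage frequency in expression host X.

2

Codon 1 GAC (Asp): 41.0 per 1000.
Codon 2 AAA (Lys): 7.5 per 1000.
Codon 3 CCA (Pro): 35.6 per 1000.
Codon 4 ATC (Ile): 15.9 per 1000.
Codon 5 AAT (Asn): 29.9 per 1000.
Codon 6 GAC (Asp): 41.0 per 1000.
Lowest frequency is 7.5 at codon 2.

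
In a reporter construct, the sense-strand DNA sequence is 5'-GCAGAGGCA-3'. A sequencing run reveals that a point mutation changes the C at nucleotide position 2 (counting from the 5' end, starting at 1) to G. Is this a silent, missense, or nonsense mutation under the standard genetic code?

missense

Position 2 falls in codon 1: GCA → Ala.
After the substitution the codon is GGA → Gly.
Ala ≠ Gly, so this is a missense mutation.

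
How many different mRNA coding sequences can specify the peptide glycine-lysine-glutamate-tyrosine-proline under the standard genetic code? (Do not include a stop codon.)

Gly: 4 codons.
Lys: 2 codons.
Glu: 2 codons.
Tyr: 2 codons.
Pro: 4 codons.
4 × 2 × 2 × 2 × 4 = 128.

128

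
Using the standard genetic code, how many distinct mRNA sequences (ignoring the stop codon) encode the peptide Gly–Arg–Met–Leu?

144

Gly: 4 codons.
Arg: 6 codons.
Met: 1 codon.
Leu: 6 codons.
4 × 6 × 1 × 6 = 144.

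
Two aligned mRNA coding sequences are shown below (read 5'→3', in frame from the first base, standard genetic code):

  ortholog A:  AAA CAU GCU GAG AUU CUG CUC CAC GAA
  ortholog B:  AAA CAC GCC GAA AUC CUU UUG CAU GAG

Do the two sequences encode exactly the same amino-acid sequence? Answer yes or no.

Codon 1: AAA Lys / AAA Lys — identical.
Codon 2: CAU His / CAC His — synonymous.
Codon 3: GCU Ala / GCC Ala — synonymous.
Codon 4: GAG Glu / GAA Glu — synonymous.
Codon 5: AUU Ile / AUC Ile — synonymous.
Codon 6: CUG Leu / CUU Leu — synonymous.
Codon 7: CUC Leu / UUG Leu — synonymous.
Codon 8: CAC His / CAU His — synonymous.
Codon 9: GAA Glu / GAG Glu — synonymous.
Nonsynonymous differences: 0 → same protein.

yes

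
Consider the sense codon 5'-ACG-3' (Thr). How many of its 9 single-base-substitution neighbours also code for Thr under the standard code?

3

Position 1: none → 0 synonymous.
Position 2: none → 0 synonymous.
Position 3: ACT, ACC, ACA → 3 synonymous.
Total: 0 + 0 + 3 = 3.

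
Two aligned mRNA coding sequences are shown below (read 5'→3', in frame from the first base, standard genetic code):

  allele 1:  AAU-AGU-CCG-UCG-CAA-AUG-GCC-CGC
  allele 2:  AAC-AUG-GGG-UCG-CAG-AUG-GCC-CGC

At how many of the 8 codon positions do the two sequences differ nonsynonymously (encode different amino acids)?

2

Codon 1: AAU Asn / AAC Asn — synonymous.
Codon 2: AGU Ser / AUG Met — nonsynonymous.
Codon 3: CCG Pro / GGG Gly — nonsynonymous.
Codon 4: UCG Ser / UCG Ser — identical.
Codon 5: CAA Gln / CAG Gln — synonymous.
Codon 6: AUG Met / AUG Met — identical.
Codon 7: GCC Ala / GCC Ala — identical.
Codon 8: CGC Arg / CGC Arg — identical.
Nonsynonymous differences: 2.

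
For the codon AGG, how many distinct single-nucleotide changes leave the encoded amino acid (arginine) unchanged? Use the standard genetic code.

Position 1: CGG → 1 synonymous.
Position 2: none → 0 synonymous.
Position 3: AGA → 1 synonymous.
Total: 1 + 0 + 1 = 2.

2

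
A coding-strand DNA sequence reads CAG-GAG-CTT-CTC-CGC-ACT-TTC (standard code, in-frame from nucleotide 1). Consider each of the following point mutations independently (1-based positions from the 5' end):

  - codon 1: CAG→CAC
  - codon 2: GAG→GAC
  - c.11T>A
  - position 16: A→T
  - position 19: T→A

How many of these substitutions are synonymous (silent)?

0

Codon 1: CAG (Gln) → CAC (His) — missense.
Codon 2: GAG (Glu) → GAC (Asp) — missense.
Codon 4: CTC (Leu) → CAC (His) — missense.
Codon 6: ACT (Thr) → TCT (Ser) — missense.
Codon 7: TTC (Phe) → ATC (Ile) — missense.
Synonymous: 0 of 5.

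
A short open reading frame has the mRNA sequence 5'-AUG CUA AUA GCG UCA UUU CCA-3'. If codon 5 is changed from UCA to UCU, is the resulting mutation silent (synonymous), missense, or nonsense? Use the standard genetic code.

Position 15 falls in codon 5: UCA → Ser.
After the substitution the codon is UCU → Ser.
Both encode Ser, so the change is synonymous.

silent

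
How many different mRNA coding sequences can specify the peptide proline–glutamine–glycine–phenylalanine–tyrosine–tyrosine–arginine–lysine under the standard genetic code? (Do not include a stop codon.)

3072

Pro: 4 codons.
Gln: 2 codons.
Gly: 4 codons.
Phe: 2 codons.
Tyr: 2 codons.
Tyr: 2 codons.
Arg: 6 codons.
Lys: 2 codons.
4 × 2 × 4 × 2 × 2 × 2 × 6 × 2 = 3072.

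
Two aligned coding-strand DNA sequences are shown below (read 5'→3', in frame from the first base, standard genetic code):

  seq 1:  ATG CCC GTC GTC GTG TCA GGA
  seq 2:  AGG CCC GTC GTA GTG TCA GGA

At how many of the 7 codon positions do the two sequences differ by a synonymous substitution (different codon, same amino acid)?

1

Codon 1: ATG Met / AGG Arg — nonsynonymous.
Codon 2: CCC Pro / CCC Pro — identical.
Codon 3: GTC Val / GTC Val — identical.
Codon 4: GTC Val / GTA Val — synonymous.
Codon 5: GTG Val / GTG Val — identical.
Codon 6: TCA Ser / TCA Ser — identical.
Codon 7: GGA Gly / GGA Gly — identical.
Synonymous differences: 1.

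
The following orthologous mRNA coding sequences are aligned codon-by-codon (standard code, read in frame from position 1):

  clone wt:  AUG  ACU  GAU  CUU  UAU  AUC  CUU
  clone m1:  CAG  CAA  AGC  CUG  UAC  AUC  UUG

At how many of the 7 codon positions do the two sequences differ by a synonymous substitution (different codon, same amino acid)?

Codon 1: AUG Met / CAG Gln — nonsynonymous.
Codon 2: ACU Thr / CAA Gln — nonsynonymous.
Codon 3: GAU Asp / AGC Ser — nonsynonymous.
Codon 4: CUU Leu / CUG Leu — synonymous.
Codon 5: UAU Tyr / UAC Tyr — synonymous.
Codon 6: AUC Ile / AUC Ile — identical.
Codon 7: CUU Leu / UUG Leu — synonymous.
Synonymous differences: 3.

3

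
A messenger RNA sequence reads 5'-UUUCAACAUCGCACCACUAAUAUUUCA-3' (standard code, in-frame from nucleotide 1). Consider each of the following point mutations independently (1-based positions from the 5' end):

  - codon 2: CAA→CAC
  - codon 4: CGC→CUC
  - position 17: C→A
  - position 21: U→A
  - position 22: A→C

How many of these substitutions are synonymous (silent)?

0

Codon 2: CAA (Gln) → CAC (His) — missense.
Codon 4: CGC (Arg) → CUC (Leu) — missense.
Codon 6: ACU (Thr) → AAU (Asn) — missense.
Codon 7: AAU (Asn) → AAA (Lys) — missense.
Codon 8: AUU (Ile) → CUU (Leu) — missense.
Synonymous: 0 of 5.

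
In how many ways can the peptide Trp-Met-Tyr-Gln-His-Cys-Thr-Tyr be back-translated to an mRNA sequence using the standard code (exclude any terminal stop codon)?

Trp: 1 codon.
Met: 1 codon.
Tyr: 2 codons.
Gln: 2 codons.
His: 2 codons.
Cys: 2 codons.
Thr: 4 codons.
Tyr: 2 codons.
1 × 1 × 2 × 2 × 2 × 2 × 4 × 2 = 128.

128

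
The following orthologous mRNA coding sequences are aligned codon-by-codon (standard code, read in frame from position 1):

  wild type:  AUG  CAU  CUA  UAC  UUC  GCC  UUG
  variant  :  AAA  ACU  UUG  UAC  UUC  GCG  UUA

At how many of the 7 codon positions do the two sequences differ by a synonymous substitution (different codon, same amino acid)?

Codon 1: AUG Met / AAA Lys — nonsynonymous.
Codon 2: CAU His / ACU Thr — nonsynonymous.
Codon 3: CUA Leu / UUG Leu — synonymous.
Codon 4: UAC Tyr / UAC Tyr — identical.
Codon 5: UUC Phe / UUC Phe — identical.
Codon 6: GCC Ala / GCG Ala — synonymous.
Codon 7: UUG Leu / UUA Leu — synonymous.
Synonymous differences: 3.

3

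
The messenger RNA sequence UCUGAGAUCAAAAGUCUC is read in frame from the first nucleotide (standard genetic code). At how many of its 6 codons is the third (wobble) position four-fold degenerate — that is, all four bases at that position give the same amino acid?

2

Codon 1 UCU (Ser): third position 4-fold.
Codon 2 GAG (Glu): third position 2-fold.
Codon 3 AUC (Ile): third position 3-fold.
Codon 4 AAA (Lys): third position 2-fold.
Codon 5 AGU (Ser): third position 2-fold.
Codon 6 CUC (Leu): third position 4-fold.
Four-fold degenerate third positions: 2.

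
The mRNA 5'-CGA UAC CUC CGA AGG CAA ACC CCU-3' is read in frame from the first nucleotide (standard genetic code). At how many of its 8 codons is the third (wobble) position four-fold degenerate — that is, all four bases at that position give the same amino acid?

5

Codon 1 CGA (Arg): third position 4-fold.
Codon 2 UAC (Tyr): third position 2-fold.
Codon 3 CUC (Leu): third position 4-fold.
Codon 4 CGA (Arg): third position 4-fold.
Codon 5 AGG (Arg): third position 2-fold.
Codon 6 CAA (Gln): third position 2-fold.
Codon 7 ACC (Thr): third position 4-fold.
Codon 8 CCU (Pro): third position 4-fold.
Four-fold degenerate third positions: 5.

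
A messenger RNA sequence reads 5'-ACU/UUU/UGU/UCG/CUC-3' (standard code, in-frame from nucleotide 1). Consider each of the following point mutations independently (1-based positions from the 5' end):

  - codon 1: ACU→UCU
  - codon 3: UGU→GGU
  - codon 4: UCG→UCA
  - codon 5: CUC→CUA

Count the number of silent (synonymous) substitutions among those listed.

Codon 1: ACU (Thr) → UCU (Ser) — missense.
Codon 3: UGU (Cys) → GGU (Gly) — missense.
Codon 4: UCG (Ser) → UCA (Ser) — synonymous.
Codon 5: CUC (Leu) → CUA (Leu) — synonymous.
Synonymous: 2 of 4.

2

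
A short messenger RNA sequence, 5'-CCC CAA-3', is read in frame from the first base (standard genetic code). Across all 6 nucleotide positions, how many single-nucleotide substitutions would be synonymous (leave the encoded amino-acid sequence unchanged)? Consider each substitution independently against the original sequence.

Codon 1 (CCC, Pro): 3 synonymous substitutions.
Codon 2 (CAA, Gln): 1 synonymous substitution.
Total: 3 + 1 = 4.

4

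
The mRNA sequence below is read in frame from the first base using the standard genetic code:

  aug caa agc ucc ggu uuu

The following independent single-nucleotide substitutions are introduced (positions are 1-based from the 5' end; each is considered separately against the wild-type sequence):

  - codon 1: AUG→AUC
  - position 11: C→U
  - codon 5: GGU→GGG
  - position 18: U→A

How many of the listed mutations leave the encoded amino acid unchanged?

Codon 1: AUG (Met) → AUC (Ile) — missense.
Codon 4: UCC (Ser) → UUC (Phe) — missense.
Codon 5: GGU (Gly) → GGG (Gly) — synonymous.
Codon 6: UUU (Phe) → UUA (Leu) — missense.
Synonymous: 1 of 4.

1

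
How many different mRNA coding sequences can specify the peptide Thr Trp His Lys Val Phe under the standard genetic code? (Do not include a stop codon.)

Thr: 4 codons.
Trp: 1 codon.
His: 2 codons.
Lys: 2 codons.
Val: 4 codons.
Phe: 2 codons.
4 × 1 × 2 × 2 × 4 × 2 = 128.

128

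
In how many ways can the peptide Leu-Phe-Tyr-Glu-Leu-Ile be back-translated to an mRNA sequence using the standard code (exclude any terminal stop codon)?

864

Leu: 6 codons.
Phe: 2 codons.
Tyr: 2 codons.
Glu: 2 codons.
Leu: 6 codons.
Ile: 3 codons.
6 × 2 × 2 × 2 × 6 × 3 = 864.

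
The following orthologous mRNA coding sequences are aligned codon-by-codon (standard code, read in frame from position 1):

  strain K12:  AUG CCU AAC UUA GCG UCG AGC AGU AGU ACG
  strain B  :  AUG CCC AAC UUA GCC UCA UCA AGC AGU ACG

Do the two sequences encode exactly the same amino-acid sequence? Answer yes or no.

yes

Codon 1: AUG Met / AUG Met — identical.
Codon 2: CCU Pro / CCC Pro — synonymous.
Codon 3: AAC Asn / AAC Asn — identical.
Codon 4: UUA Leu / UUA Leu — identical.
Codon 5: GCG Ala / GCC Ala — synonymous.
Codon 6: UCG Ser / UCA Ser — synonymous.
Codon 7: AGC Ser / UCA Ser — synonymous.
Codon 8: AGU Ser / AGC Ser — synonymous.
Codon 9: AGU Ser / AGU Ser — identical.
Codon 10: ACG Thr / ACG Thr — identical.
Nonsynonymous differences: 0 → same protein.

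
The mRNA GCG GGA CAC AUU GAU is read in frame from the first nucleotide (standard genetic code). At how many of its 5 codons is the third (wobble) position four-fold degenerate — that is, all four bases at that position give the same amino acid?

Codon 1 GCG (Ala): third position 4-fold.
Codon 2 GGA (Gly): third position 4-fold.
Codon 3 CAC (His): third position 2-fold.
Codon 4 AUU (Ile): third position 3-fold.
Codon 5 GAU (Asp): third position 2-fold.
Four-fold degenerate third positions: 2.

2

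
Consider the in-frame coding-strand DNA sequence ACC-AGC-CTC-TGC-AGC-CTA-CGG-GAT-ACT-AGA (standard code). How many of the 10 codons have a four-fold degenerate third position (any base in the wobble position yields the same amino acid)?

5

Codon 1 ACC (Thr): third position 4-fold.
Codon 2 AGC (Ser): third position 2-fold.
Codon 3 CTC (Leu): third position 4-fold.
Codon 4 TGC (Cys): third position 2-fold.
Codon 5 AGC (Ser): third position 2-fold.
Codon 6 CTA (Leu): third position 4-fold.
Codon 7 CGG (Arg): third position 4-fold.
Codon 8 GAT (Asp): third position 2-fold.
Codon 9 ACT (Thr): third position 4-fold.
Codon 10 AGA (Arg): third position 2-fold.
Four-fold degenerate third positions: 5.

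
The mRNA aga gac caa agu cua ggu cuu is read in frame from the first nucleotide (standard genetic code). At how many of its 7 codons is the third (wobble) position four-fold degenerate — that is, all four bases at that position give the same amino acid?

3

Codon 1 AGA (Arg): third position 2-fold.
Codon 2 GAC (Asp): third position 2-fold.
Codon 3 CAA (Gln): third position 2-fold.
Codon 4 AGU (Ser): third position 2-fold.
Codon 5 CUA (Leu): third position 4-fold.
Codon 6 GGU (Gly): third position 4-fold.
Codon 7 CUU (Leu): third position 4-fold.
Four-fold degenerate third positions: 3.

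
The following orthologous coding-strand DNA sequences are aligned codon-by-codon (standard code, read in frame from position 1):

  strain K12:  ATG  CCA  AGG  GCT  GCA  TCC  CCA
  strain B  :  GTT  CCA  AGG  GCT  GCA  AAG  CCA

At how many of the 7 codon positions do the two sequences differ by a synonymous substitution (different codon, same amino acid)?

Codon 1: ATG Met / GTT Val — nonsynonymous.
Codon 2: CCA Pro / CCA Pro — identical.
Codon 3: AGG Arg / AGG Arg — identical.
Codon 4: GCT Ala / GCT Ala — identical.
Codon 5: GCA Ala / GCA Ala — identical.
Codon 6: TCC Ser / AAG Lys — nonsynonymous.
Codon 7: CCA Pro / CCA Pro — identical.
Synonymous differences: 0.

0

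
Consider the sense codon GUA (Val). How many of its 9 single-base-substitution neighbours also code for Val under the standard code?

Position 1: none → 0 synonymous.
Position 2: none → 0 synonymous.
Position 3: GUU, GUC, GUG → 3 synonymous.
Total: 0 + 0 + 3 = 3.

3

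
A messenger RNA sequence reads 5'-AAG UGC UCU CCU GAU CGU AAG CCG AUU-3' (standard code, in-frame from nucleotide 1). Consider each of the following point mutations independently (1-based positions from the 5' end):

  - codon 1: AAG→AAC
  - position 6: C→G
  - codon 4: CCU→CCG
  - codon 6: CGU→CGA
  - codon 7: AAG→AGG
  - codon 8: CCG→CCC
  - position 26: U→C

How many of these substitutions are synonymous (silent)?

3

Codon 1: AAG (Lys) → AAC (Asn) — missense.
Codon 2: UGC (Cys) → UGG (Trp) — missense.
Codon 4: CCU (Pro) → CCG (Pro) — synonymous.
Codon 6: CGU (Arg) → CGA (Arg) — synonymous.
Codon 7: AAG (Lys) → AGG (Arg) — missense.
Codon 8: CCG (Pro) → CCC (Pro) — synonymous.
Codon 9: AUU (Ile) → ACU (Thr) — missense.
Synonymous: 3 of 7.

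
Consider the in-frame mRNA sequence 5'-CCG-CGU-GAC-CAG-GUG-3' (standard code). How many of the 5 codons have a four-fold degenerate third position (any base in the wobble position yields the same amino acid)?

Codon 1 CCG (Pro): third position 4-fold.
Codon 2 CGU (Arg): third position 4-fold.
Codon 3 GAC (Asp): third position 2-fold.
Codon 4 CAG (Gln): third position 2-fold.
Codon 5 GUG (Val): third position 4-fold.
Four-fold degenerate third positions: 3.

3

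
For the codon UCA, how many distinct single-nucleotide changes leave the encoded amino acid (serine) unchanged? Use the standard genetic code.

3

Position 1: none → 0 synonymous.
Position 2: none → 0 synonymous.
Position 3: UCU, UCC, UCG → 3 synonymous.
Total: 0 + 0 + 3 = 3.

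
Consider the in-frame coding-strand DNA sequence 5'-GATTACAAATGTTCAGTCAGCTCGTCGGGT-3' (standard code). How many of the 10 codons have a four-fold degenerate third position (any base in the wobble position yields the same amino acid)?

Codon 1 GAT (Asp): third position 2-fold.
Codon 2 TAC (Tyr): third position 2-fold.
Codon 3 AAA (Lys): third position 2-fold.
Codon 4 TGT (Cys): third position 2-fold.
Codon 5 TCA (Ser): third position 4-fold.
Codon 6 GTC (Val): third position 4-fold.
Codon 7 AGC (Ser): third position 2-fold.
Codon 8 TCG (Ser): third position 4-fold.
Codon 9 TCG (Ser): third position 4-fold.
Codon 10 GGT (Gly): third position 4-fold.
Four-fold degenerate third positions: 5.

5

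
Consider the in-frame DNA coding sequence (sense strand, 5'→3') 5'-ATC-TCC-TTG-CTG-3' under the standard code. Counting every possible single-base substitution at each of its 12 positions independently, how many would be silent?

11

Codon 1 (ATC, Ile): 2 synonymous substitutions.
Codon 2 (TCC, Ser): 3 synonymous substitutions.
Codon 3 (TTG, Leu): 2 synonymous substitutions.
Codon 4 (CTG, Leu): 4 synonymous substitutions.
Total: 2 + 3 + 2 + 4 = 11.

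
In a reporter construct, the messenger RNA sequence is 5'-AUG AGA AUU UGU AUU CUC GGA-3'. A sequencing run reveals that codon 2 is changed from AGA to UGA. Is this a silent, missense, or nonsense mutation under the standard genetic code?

Position 4 falls in codon 2: AGA → Arg.
After the substitution the codon is UGA → Stop.
The new codon is a stop codon, so this is a nonsense mutation.

nonsense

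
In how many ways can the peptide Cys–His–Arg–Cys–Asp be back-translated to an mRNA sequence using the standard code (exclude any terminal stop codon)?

Cys: 2 codons.
His: 2 codons.
Arg: 6 codons.
Cys: 2 codons.
Asp: 2 codons.
2 × 2 × 6 × 2 × 2 = 96.

96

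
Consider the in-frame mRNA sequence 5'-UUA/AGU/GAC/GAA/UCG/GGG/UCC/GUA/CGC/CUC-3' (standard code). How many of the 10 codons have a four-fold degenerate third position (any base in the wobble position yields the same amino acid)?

Codon 1 UUA (Leu): third position 2-fold.
Codon 2 AGU (Ser): third position 2-fold.
Codon 3 GAC (Asp): third position 2-fold.
Codon 4 GAA (Glu): third position 2-fold.
Codon 5 UCG (Ser): third position 4-fold.
Codon 6 GGG (Gly): third position 4-fold.
Codon 7 UCC (Ser): third position 4-fold.
Codon 8 GUA (Val): third position 4-fold.
Codon 9 CGC (Arg): third position 4-fold.
Codon 10 CUC (Leu): third position 4-fold.
Four-fold degenerate third positions: 6.

6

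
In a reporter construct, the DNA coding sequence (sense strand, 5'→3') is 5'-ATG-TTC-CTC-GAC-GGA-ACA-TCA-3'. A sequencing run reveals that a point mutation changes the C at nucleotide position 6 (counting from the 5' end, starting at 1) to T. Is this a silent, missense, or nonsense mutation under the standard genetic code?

Position 6 falls in codon 2: TTC → Phe.
After the substitution the codon is TTT → Phe.
Both encode Phe, so the change is synonymous.

silent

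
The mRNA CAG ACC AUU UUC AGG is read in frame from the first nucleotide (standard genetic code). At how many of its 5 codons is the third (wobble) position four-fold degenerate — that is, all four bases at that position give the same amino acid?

Codon 1 CAG (Gln): third position 2-fold.
Codon 2 ACC (Thr): third position 4-fold.
Codon 3 AUU (Ile): third position 3-fold.
Codon 4 UUC (Phe): third position 2-fold.
Codon 5 AGG (Arg): third position 2-fold.
Four-fold degenerate third positions: 1.

1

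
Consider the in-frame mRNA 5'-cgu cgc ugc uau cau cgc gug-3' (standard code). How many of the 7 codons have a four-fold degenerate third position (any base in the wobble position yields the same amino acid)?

Codon 1 CGU (Arg): third position 4-fold.
Codon 2 CGC (Arg): third position 4-fold.
Codon 3 UGC (Cys): third position 2-fold.
Codon 4 UAU (Tyr): third position 2-fold.
Codon 5 CAU (His): third position 2-fold.
Codon 6 CGC (Arg): third position 4-fold.
Codon 7 GUG (Val): third position 4-fold.
Four-fold degenerate third positions: 4.

4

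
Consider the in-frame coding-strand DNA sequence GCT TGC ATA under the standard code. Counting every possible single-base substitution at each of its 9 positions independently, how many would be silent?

6

Codon 1 (GCT, Ala): 3 synonymous substitutions.
Codon 2 (TGC, Cys): 1 synonymous substitution.
Codon 3 (ATA, Ile): 2 synonymous substitutions.
Total: 3 + 1 + 2 = 6.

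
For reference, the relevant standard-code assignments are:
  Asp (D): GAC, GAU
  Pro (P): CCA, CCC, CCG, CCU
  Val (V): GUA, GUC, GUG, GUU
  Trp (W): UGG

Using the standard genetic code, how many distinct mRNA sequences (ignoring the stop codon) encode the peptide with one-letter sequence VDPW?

Val: 4 codons.
Asp: 2 codons.
Pro: 4 codons.
Trp: 1 codon.
4 × 2 × 4 × 1 = 32.

32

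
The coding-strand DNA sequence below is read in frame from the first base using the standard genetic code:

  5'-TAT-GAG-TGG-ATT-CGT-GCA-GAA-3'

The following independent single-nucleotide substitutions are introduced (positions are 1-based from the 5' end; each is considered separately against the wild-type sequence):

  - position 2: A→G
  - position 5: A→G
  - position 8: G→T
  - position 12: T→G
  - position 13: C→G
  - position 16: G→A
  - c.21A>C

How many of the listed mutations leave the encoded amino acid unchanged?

0

Codon 1: TAT (Tyr) → TGT (Cys) — missense.
Codon 2: GAG (Glu) → GGG (Gly) — missense.
Codon 3: TGG (Trp) → TTG (Leu) — missense.
Codon 4: ATT (Ile) → ATG (Met) — missense.
Codon 5: CGT (Arg) → GGT (Gly) — missense.
Codon 6: GCA (Ala) → ACA (Thr) — missense.
Codon 7: GAA (Glu) → GAC (Asp) — missense.
Synonymous: 0 of 7.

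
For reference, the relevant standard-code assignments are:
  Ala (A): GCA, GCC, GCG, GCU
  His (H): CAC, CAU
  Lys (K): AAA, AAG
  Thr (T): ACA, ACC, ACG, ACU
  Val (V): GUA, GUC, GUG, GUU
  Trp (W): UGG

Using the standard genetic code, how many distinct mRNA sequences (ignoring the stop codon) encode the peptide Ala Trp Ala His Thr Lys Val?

Ala: 4 codons.
Trp: 1 codon.
Ala: 4 codons.
His: 2 codons.
Thr: 4 codons.
Lys: 2 codons.
Val: 4 codons.
4 × 1 × 4 × 2 × 4 × 2 × 4 = 1024.

1024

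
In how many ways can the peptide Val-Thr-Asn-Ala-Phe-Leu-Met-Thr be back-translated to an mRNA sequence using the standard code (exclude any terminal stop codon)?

Val: 4 codons.
Thr: 4 codons.
Asn: 2 codons.
Ala: 4 codons.
Phe: 2 codons.
Leu: 6 codons.
Met: 1 codon.
Thr: 4 codons.
4 × 4 × 2 × 4 × 2 × 6 × 1 × 4 = 6144.

6144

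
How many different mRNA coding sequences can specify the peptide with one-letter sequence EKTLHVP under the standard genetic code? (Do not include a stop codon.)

3072

Glu: 2 codons.
Lys: 2 codons.
Thr: 4 codons.
Leu: 6 codons.
His: 2 codons.
Val: 4 codons.
Pro: 4 codons.
2 × 2 × 4 × 6 × 2 × 4 × 4 = 3072.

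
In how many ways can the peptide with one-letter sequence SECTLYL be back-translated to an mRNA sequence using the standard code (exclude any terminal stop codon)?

6912

Ser: 6 codons.
Glu: 2 codons.
Cys: 2 codons.
Thr: 4 codons.
Leu: 6 codons.
Tyr: 2 codons.
Leu: 6 codons.
6 × 2 × 2 × 4 × 6 × 2 × 6 = 6912.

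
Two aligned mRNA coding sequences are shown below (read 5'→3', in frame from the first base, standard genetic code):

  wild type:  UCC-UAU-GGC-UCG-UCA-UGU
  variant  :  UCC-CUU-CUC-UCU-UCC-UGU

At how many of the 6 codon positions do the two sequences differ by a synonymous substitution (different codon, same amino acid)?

2

Codon 1: UCC Ser / UCC Ser — identical.
Codon 2: UAU Tyr / CUU Leu — nonsynonymous.
Codon 3: GGC Gly / CUC Leu — nonsynonymous.
Codon 4: UCG Ser / UCU Ser — synonymous.
Codon 5: UCA Ser / UCC Ser — synonymous.
Codon 6: UGU Cys / UGU Cys — identical.
Synonymous differences: 2.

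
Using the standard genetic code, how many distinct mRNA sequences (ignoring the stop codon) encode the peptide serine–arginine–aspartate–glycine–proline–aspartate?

2304

Ser: 6 codons.
Arg: 6 codons.
Asp: 2 codons.
Gly: 4 codons.
Pro: 4 codons.
Asp: 2 codons.
6 × 6 × 2 × 4 × 4 × 2 = 2304.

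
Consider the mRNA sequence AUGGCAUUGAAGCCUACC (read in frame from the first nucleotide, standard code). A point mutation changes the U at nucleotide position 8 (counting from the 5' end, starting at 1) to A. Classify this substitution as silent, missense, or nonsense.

nonsense

Position 8 falls in codon 3: UUG → Leu.
After the substitution the codon is UAG → Stop.
The new codon is a stop codon, so this is a nonsense mutation.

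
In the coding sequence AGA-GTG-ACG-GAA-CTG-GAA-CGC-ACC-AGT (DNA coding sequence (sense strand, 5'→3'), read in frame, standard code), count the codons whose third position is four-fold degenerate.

5

Codon 1 AGA (Arg): third position 2-fold.
Codon 2 GTG (Val): third position 4-fold.
Codon 3 ACG (Thr): third position 4-fold.
Codon 4 GAA (Glu): third position 2-fold.
Codon 5 CTG (Leu): third position 4-fold.
Codon 6 GAA (Glu): third position 2-fold.
Codon 7 CGC (Arg): third position 4-fold.
Codon 8 ACC (Thr): third position 4-fold.
Codon 9 AGT (Ser): third position 2-fold.
Four-fold degenerate third positions: 5.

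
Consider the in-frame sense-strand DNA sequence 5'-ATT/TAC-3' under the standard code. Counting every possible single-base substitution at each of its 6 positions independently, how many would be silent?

Codon 1 (ATT, Ile): 2 synonymous substitutions.
Codon 2 (TAC, Tyr): 1 synonymous substitution.
Total: 2 + 1 = 3.

3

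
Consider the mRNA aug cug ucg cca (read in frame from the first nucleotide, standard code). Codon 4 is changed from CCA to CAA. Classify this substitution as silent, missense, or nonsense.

Position 11 falls in codon 4: CCA → Pro.
After the substitution the codon is CAA → Gln.
Pro ≠ Gln, so this is a missense mutation.

missense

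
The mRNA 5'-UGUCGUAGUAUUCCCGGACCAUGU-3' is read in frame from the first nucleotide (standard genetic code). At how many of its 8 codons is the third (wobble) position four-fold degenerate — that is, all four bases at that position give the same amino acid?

Codon 1 UGU (Cys): third position 2-fold.
Codon 2 CGU (Arg): third position 4-fold.
Codon 3 AGU (Ser): third position 2-fold.
Codon 4 AUU (Ile): third position 3-fold.
Codon 5 CCC (Pro): third position 4-fold.
Codon 6 GGA (Gly): third position 4-fold.
Codon 7 CCA (Pro): third position 4-fold.
Codon 8 UGU (Cys): third position 2-fold.
Four-fold degenerate third positions: 4.

4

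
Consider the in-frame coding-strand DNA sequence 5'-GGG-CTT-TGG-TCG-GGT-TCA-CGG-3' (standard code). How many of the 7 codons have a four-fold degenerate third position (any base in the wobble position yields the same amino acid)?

6

Codon 1 GGG (Gly): third position 4-fold.
Codon 2 CTT (Leu): third position 4-fold.
Codon 3 TGG (Trp): third position 1-fold.
Codon 4 TCG (Ser): third position 4-fold.
Codon 5 GGT (Gly): third position 4-fold.
Codon 6 TCA (Ser): third position 4-fold.
Codon 7 CGG (Arg): third position 4-fold.
Four-fold degenerate third positions: 6.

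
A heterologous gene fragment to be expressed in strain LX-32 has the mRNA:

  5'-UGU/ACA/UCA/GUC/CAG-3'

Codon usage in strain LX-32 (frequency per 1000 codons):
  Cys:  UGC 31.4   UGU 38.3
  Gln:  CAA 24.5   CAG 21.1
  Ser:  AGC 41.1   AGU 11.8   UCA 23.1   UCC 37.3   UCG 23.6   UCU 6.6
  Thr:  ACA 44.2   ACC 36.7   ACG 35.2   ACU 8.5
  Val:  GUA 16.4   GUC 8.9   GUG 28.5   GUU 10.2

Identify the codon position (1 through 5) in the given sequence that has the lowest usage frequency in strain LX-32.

Codon 1 UGU (Cys): 38.3 per 1000.
Codon 2 ACA (Thr): 44.2 per 1000.
Codon 3 UCA (Ser): 23.1 per 1000.
Codon 4 GUC (Val): 8.9 per 1000.
Codon 5 CAG (Gln): 21.1 per 1000.
Lowest frequency is 8.9 at codon 4.

4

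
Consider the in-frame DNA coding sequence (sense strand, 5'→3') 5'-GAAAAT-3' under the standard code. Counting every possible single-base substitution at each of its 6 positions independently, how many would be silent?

2

Codon 1 (GAA, Glu): 1 synonymous substitution.
Codon 2 (AAT, Asn): 1 synonymous substitution.
Total: 1 + 1 = 2.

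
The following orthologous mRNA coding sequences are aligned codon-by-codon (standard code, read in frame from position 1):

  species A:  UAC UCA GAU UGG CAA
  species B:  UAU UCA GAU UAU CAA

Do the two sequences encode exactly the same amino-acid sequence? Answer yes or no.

no

Codon 1: UAC Tyr / UAU Tyr — synonymous.
Codon 2: UCA Ser / UCA Ser — identical.
Codon 3: GAU Asp / GAU Asp — identical.
Codon 4: UGG Trp / UAU Tyr — nonsynonymous.
Codon 5: CAA Gln / CAA Gln — identical.
Nonsynonymous differences: 1 → different protein.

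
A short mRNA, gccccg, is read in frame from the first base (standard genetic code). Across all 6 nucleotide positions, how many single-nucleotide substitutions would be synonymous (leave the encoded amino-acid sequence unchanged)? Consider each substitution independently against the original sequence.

Codon 1 (GCC, Ala): 3 synonymous substitutions.
Codon 2 (CCG, Pro): 3 synonymous substitutions.
Total: 3 + 3 = 6.

6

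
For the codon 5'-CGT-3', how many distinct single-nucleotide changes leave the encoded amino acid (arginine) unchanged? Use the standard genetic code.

Position 1: none → 0 synonymous.
Position 2: none → 0 synonymous.
Position 3: CGC, CGA, CGG → 3 synonymous.
Total: 0 + 0 + 3 = 3.

3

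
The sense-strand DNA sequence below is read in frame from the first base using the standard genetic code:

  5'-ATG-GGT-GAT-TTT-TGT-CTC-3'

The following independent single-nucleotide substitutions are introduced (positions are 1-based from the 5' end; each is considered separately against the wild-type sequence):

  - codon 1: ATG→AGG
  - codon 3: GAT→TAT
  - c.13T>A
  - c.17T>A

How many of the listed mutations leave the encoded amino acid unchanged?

0

Codon 1: ATG (Met) → AGG (Arg) — missense.
Codon 3: GAT (Asp) → TAT (Tyr) — missense.
Codon 5: TGT (Cys) → AGT (Ser) — missense.
Codon 6: CTC (Leu) → CAC (His) — missense.
Synonymous: 0 of 4.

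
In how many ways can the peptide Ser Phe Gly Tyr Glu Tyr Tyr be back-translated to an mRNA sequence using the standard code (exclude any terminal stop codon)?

768

Ser: 6 codons.
Phe: 2 codons.
Gly: 4 codons.
Tyr: 2 codons.
Glu: 2 codons.
Tyr: 2 codons.
Tyr: 2 codons.
6 × 2 × 4 × 2 × 2 × 2 × 2 = 768.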